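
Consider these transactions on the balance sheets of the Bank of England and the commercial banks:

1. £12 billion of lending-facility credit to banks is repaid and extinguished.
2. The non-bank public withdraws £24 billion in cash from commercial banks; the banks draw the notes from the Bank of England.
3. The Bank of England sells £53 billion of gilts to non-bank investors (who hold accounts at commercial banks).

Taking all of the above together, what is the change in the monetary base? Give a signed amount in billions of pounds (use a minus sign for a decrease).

Discount-window repayment £12 billion: Bank of England balance sheet contracts → −£12B.
Currency withdrawal £24 billion: just a shift between currency and reserves — both are base money → 0.
Asset sale (to non-banks) £53 billion: Bank of England balance sheet contracts → −£53B.
Net: −12 + 0 − 53 = -£65 billion.

-£65 billion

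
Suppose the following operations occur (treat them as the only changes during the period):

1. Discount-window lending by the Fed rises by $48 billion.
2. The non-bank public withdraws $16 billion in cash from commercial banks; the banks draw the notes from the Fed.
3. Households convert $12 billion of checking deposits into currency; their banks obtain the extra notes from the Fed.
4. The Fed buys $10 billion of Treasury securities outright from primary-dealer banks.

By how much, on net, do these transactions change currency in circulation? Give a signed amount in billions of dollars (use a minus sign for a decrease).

+$28 billion

Fed balance sheet:
  Assets:      Securities +$10B, Loans to banks +$48B
  Liabilities: Bank reserves +$30B, Currency in circulation +$28B
Commercial banking system:
  Assets:      Reserves at CB +$30B, Securities −$10B
  Liabilities: Checkable deposits −$28B, Borrowings from CB +$48B
So the change in currency in circulation is +$28 billion.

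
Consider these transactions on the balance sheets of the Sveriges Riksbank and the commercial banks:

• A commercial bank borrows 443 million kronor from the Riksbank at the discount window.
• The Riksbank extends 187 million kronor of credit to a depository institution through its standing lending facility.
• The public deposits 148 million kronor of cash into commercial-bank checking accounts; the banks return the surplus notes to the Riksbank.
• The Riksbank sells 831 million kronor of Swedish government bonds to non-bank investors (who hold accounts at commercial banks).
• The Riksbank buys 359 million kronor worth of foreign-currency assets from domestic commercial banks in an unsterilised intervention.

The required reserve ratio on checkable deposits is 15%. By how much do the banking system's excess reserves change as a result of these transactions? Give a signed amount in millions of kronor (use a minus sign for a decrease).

+408.45 million

Discount-window loan 443 million kronor: reserves +443M, deposits 0.
Discount-window loan 187 million kronor: reserves +187M, deposits 0.
Currency deposit 148 million kronor: reserves +148M, deposits +148M.
Asset sale (to non-banks) 831 million kronor: reserves −831M, deposits −831M.
FX purchase 359 million kronor: reserves +359M, deposits 0.
Totals: Δreserves = +306M, Δdeposits = −683M.
Δrequired reserves = 15% × −683M = −102.45M.
Δexcess reserves = Δreserves − Δrequired = +306M − (−102.45M) = +408.45 million.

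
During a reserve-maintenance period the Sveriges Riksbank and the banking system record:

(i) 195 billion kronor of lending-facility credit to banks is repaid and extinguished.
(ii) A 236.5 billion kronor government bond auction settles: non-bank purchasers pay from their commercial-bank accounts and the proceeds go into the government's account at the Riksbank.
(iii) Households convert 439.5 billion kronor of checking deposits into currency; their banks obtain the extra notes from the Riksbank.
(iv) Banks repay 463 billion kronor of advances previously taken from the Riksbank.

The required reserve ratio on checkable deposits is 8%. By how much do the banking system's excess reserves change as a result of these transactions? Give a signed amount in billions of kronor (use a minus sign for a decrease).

Discount-window repayment 195 billion kronor: reserves −195B, deposits 0.
Government account inflow 236.5 billion kronor: reserves −236.5B, deposits −236.5B.
Currency withdrawal 439.5 billion kronor: reserves −439.5B, deposits −439.5B.
Discount-window repayment 463 billion kronor: reserves −463B, deposits 0.
Totals: Δreserves = −1334B, Δdeposits = −676B.
Δrequired reserves = 8% × −676B = −54.08B.
Δexcess reserves = Δreserves − Δrequired = −1334B − (−54.08B) = -1279.92 billion.

-1279.92 billion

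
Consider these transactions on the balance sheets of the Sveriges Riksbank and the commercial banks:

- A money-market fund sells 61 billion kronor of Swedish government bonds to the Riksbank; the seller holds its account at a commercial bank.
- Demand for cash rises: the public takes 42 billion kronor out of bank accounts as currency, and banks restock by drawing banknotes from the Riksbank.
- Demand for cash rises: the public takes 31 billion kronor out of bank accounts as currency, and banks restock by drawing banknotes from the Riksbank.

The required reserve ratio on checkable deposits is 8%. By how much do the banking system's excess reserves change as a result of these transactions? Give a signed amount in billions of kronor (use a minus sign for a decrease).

Asset purchase (from non-banks) 61 billion kronor: reserves +61B, deposits +61B.
Currency withdrawal 42 billion kronor: reserves −42B, deposits −42B.
Currency withdrawal 31 billion kronor: reserves −31B, deposits −31B.
Totals: Δreserves = −12B, Δdeposits = −12B.
Δrequired reserves = 8% × −12B = −0.96B.
Δexcess reserves = Δreserves − Δrequired = −12B − (−0.96B) = -11.04 billion.

-11.04 billion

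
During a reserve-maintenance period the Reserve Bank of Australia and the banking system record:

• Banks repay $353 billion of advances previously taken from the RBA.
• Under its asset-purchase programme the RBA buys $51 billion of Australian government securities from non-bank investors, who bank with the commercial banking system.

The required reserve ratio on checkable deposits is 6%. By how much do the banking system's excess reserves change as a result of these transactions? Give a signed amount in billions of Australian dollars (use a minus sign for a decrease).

Discount-window repayment $353 billion: reserves −$353B, deposits 0.
Asset purchase (from non-banks) $51 billion: reserves +$51B, deposits +$51B.
Totals: Δreserves = −$302B, Δdeposits = +$51B.
Δrequired reserves = 6% × +$51B = +$3.06B.
Δexcess reserves = Δreserves − Δrequired = −$302B − (+$3.06B) = -$305.06 billion.

-$305.06 billion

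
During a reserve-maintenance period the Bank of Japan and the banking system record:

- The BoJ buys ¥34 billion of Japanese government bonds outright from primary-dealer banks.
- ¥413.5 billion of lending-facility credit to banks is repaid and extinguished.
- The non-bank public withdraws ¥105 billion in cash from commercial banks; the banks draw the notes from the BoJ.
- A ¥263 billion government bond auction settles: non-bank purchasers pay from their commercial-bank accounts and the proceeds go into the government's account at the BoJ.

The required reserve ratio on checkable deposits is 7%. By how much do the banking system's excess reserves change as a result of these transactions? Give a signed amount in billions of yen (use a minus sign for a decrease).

OMO purchase (from banks) ¥34 billion: reserves +¥34B, deposits 0.
Discount-window repayment ¥413.5 billion: reserves −¥413.5B, deposits 0.
Currency withdrawal ¥105 billion: reserves −¥105B, deposits −¥105B.
Government account inflow ¥263 billion: reserves −¥263B, deposits −¥263B.
Totals: Δreserves = −¥747.5B, Δdeposits = −¥368B.
Δrequired reserves = 7% × −¥368B = −¥25.76B.
Δexcess reserves = Δreserves − Δrequired = −¥747.5B − (−¥25.76B) = -¥721.74 billion.

-¥721.74 billion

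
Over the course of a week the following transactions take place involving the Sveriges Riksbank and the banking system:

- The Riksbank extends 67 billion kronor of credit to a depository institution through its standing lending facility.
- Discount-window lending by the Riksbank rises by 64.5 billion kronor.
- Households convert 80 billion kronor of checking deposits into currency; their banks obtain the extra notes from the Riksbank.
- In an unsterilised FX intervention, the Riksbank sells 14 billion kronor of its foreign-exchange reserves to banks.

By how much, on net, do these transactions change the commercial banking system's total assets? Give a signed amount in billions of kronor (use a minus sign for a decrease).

+51.5 billion

Riksbank balance sheet:
  Assets:      Loans to banks +131.5B, Foreign assets −14B
  Liabilities: Bank reserves +37.5B, Currency in circulation +80B
Commercial banking system:
  Assets:      Reserves at CB +37.5B, Foreign assets +14B
  Liabilities: Checkable deposits −80B, Borrowings from CB +131.5B
Change in total bank assets = +51.5 billion.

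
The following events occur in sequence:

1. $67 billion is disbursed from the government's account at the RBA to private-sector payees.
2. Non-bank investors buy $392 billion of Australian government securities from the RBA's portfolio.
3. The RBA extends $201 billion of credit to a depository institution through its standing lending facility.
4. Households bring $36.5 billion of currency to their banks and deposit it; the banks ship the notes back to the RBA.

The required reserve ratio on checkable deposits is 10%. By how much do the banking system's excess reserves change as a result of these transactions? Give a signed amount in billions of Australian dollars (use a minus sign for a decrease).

-$58.65 billion

Government spending $67 billion: reserves +$67B, deposits +$67B.
Asset sale (to non-banks) $392 billion: reserves −$392B, deposits −$392B.
Discount-window loan $201 billion: reserves +$201B, deposits 0.
Currency deposit $36.5 billion: reserves +$36.5B, deposits +$36.5B.
Totals: Δreserves = −$87.5B, Δdeposits = −$288.5B.
Δrequired reserves = 10% × −$288.5B = −$28.85B.
Δexcess reserves = Δreserves − Δrequired = −$87.5B − (−$28.85B) = -$58.65 billion.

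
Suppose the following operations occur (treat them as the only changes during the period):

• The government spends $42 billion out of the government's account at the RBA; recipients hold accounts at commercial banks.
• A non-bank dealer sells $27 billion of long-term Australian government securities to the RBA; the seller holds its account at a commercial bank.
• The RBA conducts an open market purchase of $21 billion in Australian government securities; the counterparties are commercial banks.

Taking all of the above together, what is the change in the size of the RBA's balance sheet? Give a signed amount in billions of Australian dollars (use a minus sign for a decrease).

RBA balance sheet:
  Assets:      Securities +$48B
  Liabilities: Bank reserves +$90B, Government deposits −$42B
Commercial banking system:
  Assets:      Reserves at CB +$90B, Securities −$21B
  Liabilities: Checkable deposits +$69B
Change in total RBA assets = +$48 billion.

+$48 billion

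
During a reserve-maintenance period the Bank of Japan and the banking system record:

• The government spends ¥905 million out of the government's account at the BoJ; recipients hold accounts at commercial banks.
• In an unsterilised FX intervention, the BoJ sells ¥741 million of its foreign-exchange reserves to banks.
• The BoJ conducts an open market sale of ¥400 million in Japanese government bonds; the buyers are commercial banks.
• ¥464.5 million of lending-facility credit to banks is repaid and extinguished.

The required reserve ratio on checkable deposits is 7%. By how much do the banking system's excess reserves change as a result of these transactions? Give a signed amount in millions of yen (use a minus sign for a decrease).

-¥763.85 million

Government spending ¥905 million: reserves +¥905M, deposits +¥905M.
FX sale ¥741 million: reserves −¥741M, deposits 0.
OMO sale (to banks) ¥400 million: reserves −¥400M, deposits 0.
Discount-window repayment ¥464.5 million: reserves −¥464.5M, deposits 0.
Totals: Δreserves = −¥700.5M, Δdeposits = +¥905M.
Δrequired reserves = 7% × +¥905M = +¥63.35M.
Δexcess reserves = Δreserves − Δrequired = −¥700.5M − (+¥63.35M) = -¥763.85 million.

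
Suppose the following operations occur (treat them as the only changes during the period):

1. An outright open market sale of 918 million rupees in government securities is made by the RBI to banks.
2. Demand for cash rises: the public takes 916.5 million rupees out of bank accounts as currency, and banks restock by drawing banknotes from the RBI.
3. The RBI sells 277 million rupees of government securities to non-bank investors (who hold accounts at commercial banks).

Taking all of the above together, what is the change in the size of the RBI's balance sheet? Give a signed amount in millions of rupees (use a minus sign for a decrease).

-1195 million

OMO sale (to banks) 918 million rupees: an RBI asset is shed → −918M.
Currency withdrawal 916.5 million rupees: only the composition of liabilities changes → 0.
Asset sale (to non-banks) 277 million rupees: an RBI asset is shed → −277M.
Net: −918 + 0 − 277 = -1195 million.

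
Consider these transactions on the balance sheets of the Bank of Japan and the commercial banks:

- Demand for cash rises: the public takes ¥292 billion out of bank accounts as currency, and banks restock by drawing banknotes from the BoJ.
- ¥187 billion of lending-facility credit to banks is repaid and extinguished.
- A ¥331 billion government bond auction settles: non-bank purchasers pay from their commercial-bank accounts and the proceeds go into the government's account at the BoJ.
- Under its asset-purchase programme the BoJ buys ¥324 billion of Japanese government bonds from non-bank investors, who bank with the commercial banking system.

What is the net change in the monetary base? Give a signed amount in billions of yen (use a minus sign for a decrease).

Currency withdrawal ¥292 billion: just a shift between currency and reserves — both are base money → 0.
Discount-window repayment ¥187 billion: BoJ balance sheet contracts → −¥187B.
Government account inflow ¥331 billion: reserves shift to a non-base liability → −¥331B.
Asset purchase (from non-banks) ¥324 billion: BoJ balance sheet expands → +¥324B.
Net: 0 − 187 − 331 + 324 = -¥194 billion.

-¥194 billion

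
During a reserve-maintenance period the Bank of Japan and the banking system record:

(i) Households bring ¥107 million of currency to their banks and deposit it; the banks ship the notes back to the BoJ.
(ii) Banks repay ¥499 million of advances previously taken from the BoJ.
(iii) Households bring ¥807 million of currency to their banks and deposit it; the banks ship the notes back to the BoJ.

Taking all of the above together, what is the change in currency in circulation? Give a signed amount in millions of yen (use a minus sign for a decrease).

BoJ balance sheet:
  Assets:      Loans to banks −¥499M
  Liabilities: Bank reserves +¥415M, Currency in circulation −¥914M
Commercial banking system:
  Assets:      Reserves at CB +¥415M
  Liabilities: Checkable deposits +¥914M, Borrowings from CB −¥499M
So the change in currency in circulation is -¥914 million.

-¥914 million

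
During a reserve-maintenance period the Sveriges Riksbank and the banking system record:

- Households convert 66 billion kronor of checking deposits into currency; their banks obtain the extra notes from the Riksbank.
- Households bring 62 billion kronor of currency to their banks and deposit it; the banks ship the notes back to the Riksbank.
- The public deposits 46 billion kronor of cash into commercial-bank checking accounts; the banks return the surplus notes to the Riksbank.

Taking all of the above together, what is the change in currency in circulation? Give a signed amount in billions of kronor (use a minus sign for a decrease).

-42 billion

Currency withdrawal 66 billion kronor: notes leave the central bank → +66B.
Currency deposit 62 billion kronor: notes return to the central bank → −62B.
Currency deposit 46 billion kronor: notes return to the central bank → −46B.
Net: 66 − 62 − 46 = -42 billion.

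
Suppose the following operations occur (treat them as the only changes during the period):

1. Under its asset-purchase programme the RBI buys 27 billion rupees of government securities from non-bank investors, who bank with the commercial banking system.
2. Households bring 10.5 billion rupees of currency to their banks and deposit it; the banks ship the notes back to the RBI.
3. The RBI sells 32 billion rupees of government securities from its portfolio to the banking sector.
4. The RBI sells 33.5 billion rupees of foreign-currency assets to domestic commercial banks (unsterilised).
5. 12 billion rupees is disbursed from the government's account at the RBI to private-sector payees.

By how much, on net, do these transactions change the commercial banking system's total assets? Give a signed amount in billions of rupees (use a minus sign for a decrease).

Asset purchase (from non-banks) 27 billion rupees: bank balance sheets expand → +27B.
Currency deposit 10.5 billion rupees: bank balance sheets expand → +10.5B.
OMO sale (to banks) 32 billion rupees: just an asset swap on bank balance sheets → 0.
FX sale 33.5 billion rupees: just an asset swap on bank balance sheets → 0.
Government spending 12 billion rupees: bank balance sheets expand → +12B.
Net: 27 + 10.5 + 0 + 0 + 12 = +49.5 billion.

+49.5 billion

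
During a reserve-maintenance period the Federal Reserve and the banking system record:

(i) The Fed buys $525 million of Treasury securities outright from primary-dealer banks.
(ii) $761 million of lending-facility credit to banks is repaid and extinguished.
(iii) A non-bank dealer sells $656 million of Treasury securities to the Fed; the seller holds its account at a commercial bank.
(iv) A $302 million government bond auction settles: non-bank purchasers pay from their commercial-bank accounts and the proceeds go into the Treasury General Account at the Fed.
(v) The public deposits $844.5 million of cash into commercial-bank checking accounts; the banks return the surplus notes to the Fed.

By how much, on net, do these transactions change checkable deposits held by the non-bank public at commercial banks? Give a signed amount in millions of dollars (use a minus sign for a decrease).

Fed balance sheet:
  Assets:      Securities +$1181M, Loans to banks −$761M
  Liabilities: Bank reserves +$962.5M, Currency in circulation −$844.5M, Government deposits +$302M
Commercial banking system:
  Assets:      Reserves at CB +$962.5M, Securities −$525M
  Liabilities: Checkable deposits +$1198.5M, Borrowings from CB −$761M
So the change in checkable deposits held by the non-bank public at commercial banks is +$1198.5 million.

+$1198.5 million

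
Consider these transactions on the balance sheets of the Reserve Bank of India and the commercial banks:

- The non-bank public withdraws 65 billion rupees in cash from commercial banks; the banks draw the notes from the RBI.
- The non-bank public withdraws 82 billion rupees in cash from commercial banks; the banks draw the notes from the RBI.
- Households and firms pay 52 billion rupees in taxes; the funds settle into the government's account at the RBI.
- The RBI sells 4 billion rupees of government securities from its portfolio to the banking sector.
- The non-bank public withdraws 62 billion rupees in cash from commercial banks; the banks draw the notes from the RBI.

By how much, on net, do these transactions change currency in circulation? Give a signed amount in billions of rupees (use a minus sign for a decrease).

Currency withdrawal 65 billion rupees: notes leave the central bank → +65B.
Currency withdrawal 82 billion rupees: notes leave the central bank → +82B.
Government account inflow 52 billion rupees: no currency enters or leaves circulation → 0.
OMO sale (to banks) 4 billion rupees: no currency enters or leaves circulation → 0.
Currency withdrawal 62 billion rupees: notes leave the central bank → +62B.
Net: 65 + 82 + 0 + 0 + 62 = +209 billion.

+209 billion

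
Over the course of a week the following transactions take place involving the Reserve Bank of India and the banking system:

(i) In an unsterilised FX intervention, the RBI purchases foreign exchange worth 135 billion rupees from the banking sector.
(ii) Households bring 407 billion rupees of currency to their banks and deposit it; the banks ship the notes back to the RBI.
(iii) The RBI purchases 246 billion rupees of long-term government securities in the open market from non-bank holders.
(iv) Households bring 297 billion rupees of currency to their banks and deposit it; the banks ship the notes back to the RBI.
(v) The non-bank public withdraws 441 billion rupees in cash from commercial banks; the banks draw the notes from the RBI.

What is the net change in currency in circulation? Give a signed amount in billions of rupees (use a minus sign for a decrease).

FX purchase 135 billion rupees: no currency enters or leaves circulation → 0.
Currency deposit 407 billion rupees: notes return to the central bank → −407B.
Asset purchase (from non-banks) 246 billion rupees: no currency enters or leaves circulation → 0.
Currency deposit 297 billion rupees: notes return to the central bank → −297B.
Currency withdrawal 441 billion rupees: notes leave the central bank → +441B.
Net: 0 − 407 + 0 − 297 + 441 = -263 billion.

-263 billion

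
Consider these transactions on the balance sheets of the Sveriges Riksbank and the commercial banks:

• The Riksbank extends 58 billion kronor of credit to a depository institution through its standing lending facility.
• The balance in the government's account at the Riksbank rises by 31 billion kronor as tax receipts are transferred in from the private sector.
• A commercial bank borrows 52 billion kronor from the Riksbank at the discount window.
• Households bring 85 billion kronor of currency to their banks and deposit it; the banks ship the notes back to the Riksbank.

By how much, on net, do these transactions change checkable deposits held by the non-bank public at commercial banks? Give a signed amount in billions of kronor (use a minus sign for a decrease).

+54 billion

Discount-window loan 58 billion kronor: the counterparty is a bank, so public deposits are unchanged → 0.
Government account inflow 31 billion kronor: non-bank counterparties' bank balances fall → −31B.
Discount-window loan 52 billion kronor: the counterparty is a bank, so public deposits are unchanged → 0.
Currency deposit 85 billion kronor: non-bank counterparties' bank balances rise → +85B.
Net: 0 − 31 + 0 + 85 = +54 billion.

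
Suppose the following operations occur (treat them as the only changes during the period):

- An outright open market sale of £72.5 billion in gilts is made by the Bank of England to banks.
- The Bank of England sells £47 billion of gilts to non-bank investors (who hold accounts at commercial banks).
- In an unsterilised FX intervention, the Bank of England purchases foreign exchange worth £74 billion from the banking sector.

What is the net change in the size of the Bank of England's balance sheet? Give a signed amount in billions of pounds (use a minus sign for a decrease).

Bank of England balance sheet:
  Assets:      Securities −£119.5B, Foreign assets +£74B
  Liabilities: Bank reserves −£45.5B
Change in total Bank of England assets = -£45.5 billion.

-£45.5 billion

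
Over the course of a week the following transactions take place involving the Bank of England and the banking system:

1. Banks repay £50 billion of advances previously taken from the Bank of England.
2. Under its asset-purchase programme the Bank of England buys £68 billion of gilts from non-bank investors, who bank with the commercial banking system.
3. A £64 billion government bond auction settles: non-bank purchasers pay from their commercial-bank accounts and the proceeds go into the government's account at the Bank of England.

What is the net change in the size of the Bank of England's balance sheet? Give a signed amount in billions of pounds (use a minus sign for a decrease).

Bank of England balance sheet:
  Assets:      Securities +£68B, Loans to banks −£50B
  Liabilities: Bank reserves −£46B, Government deposits +£64B
Commercial banking system:
  Assets:      Reserves at CB −£46B
  Liabilities: Checkable deposits +£4B, Borrowings from CB −£50B
Change in total Bank of England assets = +£18 billion.

+£18 billion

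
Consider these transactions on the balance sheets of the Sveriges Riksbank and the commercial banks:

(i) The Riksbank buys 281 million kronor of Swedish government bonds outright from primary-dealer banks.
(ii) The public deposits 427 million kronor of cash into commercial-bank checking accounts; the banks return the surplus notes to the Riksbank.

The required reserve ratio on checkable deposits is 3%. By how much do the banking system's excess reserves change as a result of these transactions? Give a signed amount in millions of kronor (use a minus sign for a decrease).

OMO purchase (from banks) 281 million kronor: reserves +281M, deposits 0.
Currency deposit 427 million kronor: reserves +427M, deposits +427M.
Totals: Δreserves = +708M, Δdeposits = +427M.
Δrequired reserves = 3% × +427M = +12.81M.
Δexcess reserves = Δreserves − Δrequired = +708M − (+12.81M) = +695.19 million.

+695.19 million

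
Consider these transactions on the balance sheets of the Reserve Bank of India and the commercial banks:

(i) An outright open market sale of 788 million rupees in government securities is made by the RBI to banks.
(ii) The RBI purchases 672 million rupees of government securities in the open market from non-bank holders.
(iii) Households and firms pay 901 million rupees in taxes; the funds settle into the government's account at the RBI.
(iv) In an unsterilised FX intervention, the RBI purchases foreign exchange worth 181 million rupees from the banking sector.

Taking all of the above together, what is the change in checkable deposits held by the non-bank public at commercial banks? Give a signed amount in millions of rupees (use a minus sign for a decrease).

OMO sale (to banks) 788 million rupees: the counterparty is a bank, so public deposits are unchanged → 0.
Asset purchase (from non-banks) 672 million rupees: non-bank counterparties' bank balances rise → +672M.
Government account inflow 901 million rupees: non-bank counterparties' bank balances fall → −901M.
FX purchase 181 million rupees: the counterparty is a bank, so public deposits are unchanged → 0.
Net: 0 + 672 − 901 + 0 = -229 million.

-229 million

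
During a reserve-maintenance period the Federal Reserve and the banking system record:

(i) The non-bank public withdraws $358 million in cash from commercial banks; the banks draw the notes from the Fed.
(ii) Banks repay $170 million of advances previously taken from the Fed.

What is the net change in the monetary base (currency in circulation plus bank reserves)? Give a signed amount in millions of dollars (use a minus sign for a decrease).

Fed balance sheet:
  Assets:      Loans to banks −$170M
  Liabilities: Bank reserves −$528M, Currency in circulation +$358M
Commercial banking system:
  Assets:      Reserves at CB −$528M
  Liabilities: Checkable deposits −$358M, Borrowings from CB −$170M
Monetary base = currency + reserves: +$358M + (−$528M) = -$170 million.

-$170 million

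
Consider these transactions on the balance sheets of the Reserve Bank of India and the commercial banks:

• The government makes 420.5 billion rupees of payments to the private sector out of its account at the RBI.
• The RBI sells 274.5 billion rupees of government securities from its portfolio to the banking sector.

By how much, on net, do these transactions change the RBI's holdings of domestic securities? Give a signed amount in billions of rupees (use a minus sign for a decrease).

-274.5 billion

Government spending 420.5 billion rupees: the RBI's securities portfolio is untouched → 0.
OMO sale (to banks) 274.5 billion rupees: securities removed from the RBI's portfolio → −274.5B.
Net: 0 − 274.5 = -274.5 billion.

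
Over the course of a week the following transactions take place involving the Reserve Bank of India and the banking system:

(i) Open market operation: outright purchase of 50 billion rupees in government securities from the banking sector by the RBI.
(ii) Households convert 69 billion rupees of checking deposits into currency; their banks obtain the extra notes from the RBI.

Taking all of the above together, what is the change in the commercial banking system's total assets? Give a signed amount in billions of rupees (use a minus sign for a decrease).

-69 billion

OMO purchase (from banks) 50 billion rupees: just an asset swap on bank balance sheets → 0.
Currency withdrawal 69 billion rupees: bank balance sheets shrink → −69B.
Net: 0 − 69 = -69 billion.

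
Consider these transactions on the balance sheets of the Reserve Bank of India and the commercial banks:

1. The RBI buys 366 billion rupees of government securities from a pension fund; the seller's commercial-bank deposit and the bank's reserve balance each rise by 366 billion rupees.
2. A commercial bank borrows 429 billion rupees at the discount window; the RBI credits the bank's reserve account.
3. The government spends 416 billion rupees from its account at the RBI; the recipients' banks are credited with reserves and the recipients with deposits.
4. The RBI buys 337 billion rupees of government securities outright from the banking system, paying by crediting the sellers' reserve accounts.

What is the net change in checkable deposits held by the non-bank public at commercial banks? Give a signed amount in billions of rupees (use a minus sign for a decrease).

RBI balance sheet:
  Assets:      Securities +703B, Loans to banks +429B
  Liabilities: Bank reserves +1548B, Government deposits −416B
Commercial banking system:
  Assets:      Reserves at CB +1548B, Securities −337B
  Liabilities: Checkable deposits +782B, Borrowings from CB +429B
So the change in checkable deposits held by the non-bank public at commercial banks is +782 billion.

+782 billion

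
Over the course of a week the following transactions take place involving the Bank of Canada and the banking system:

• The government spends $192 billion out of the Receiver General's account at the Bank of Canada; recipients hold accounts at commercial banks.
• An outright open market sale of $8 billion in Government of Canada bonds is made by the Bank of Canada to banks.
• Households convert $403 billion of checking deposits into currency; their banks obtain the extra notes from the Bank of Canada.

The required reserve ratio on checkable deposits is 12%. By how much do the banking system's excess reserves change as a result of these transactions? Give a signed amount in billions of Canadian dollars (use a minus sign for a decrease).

-$193.68 billion

Government spending $192 billion: reserves +$192B, deposits +$192B.
OMO sale (to banks) $8 billion: reserves −$8B, deposits 0.
Currency withdrawal $403 billion: reserves −$403B, deposits −$403B.
Totals: Δreserves = −$219B, Δdeposits = −$211B.
Δrequired reserves = 12% × −$211B = −$25.32B.
Δexcess reserves = Δreserves − Δrequired = −$219B − (−$25.32B) = -$193.68 billion.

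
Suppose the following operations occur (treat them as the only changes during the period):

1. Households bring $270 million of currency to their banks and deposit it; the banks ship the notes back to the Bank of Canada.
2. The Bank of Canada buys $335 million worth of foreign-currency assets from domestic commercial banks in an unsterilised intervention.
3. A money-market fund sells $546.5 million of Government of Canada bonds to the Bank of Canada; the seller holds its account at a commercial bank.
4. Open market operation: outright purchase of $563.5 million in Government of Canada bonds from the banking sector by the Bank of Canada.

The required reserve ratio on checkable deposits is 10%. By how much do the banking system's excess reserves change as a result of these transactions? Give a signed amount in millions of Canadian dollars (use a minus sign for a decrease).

+$1633.35 million

Currency deposit $270 million: reserves +$270M, deposits +$270M.
FX purchase $335 million: reserves +$335M, deposits 0.
Asset purchase (from non-banks) $546.5 million: reserves +$546.5M, deposits +$546.5M.
OMO purchase (from banks) $563.5 million: reserves +$563.5M, deposits 0.
Totals: Δreserves = +$1715M, Δdeposits = +$816.5M.
Δrequired reserves = 10% × +$816.5M = +$81.65M.
Δexcess reserves = Δreserves − Δrequired = +$1715M − (+$81.65M) = +$1633.35 million.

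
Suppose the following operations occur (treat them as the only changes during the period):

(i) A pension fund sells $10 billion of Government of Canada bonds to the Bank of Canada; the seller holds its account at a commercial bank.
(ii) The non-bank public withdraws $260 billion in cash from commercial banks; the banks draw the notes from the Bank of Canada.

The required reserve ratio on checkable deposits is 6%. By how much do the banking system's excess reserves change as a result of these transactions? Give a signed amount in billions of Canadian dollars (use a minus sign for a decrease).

-$235 billion

Asset purchase (from non-banks) $10 billion: reserves +$10B, deposits +$10B.
Currency withdrawal $260 billion: reserves −$260B, deposits −$260B.
Totals: Δreserves = −$250B, Δdeposits = −$250B.
Δrequired reserves = 6% × −$250B = −$15B.
Δexcess reserves = Δreserves − Δrequired = −$250B − (−$15B) = -$235 billion.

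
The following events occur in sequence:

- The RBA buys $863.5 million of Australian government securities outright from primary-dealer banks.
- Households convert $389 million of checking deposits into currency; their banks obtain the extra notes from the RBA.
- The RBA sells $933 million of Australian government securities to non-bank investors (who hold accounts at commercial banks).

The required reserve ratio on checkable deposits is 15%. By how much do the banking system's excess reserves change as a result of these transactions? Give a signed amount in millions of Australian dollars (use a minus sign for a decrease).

-$260.2 million

OMO purchase (from banks) $863.5 million: reserves +$863.5M, deposits 0.
Currency withdrawal $389 million: reserves −$389M, deposits −$389M.
Asset sale (to non-banks) $933 million: reserves −$933M, deposits −$933M.
Totals: Δreserves = −$458.5M, Δdeposits = −$1322M.
Δrequired reserves = 15% × −$1322M = −$198.3M.
Δexcess reserves = Δreserves − Δrequired = −$458.5M − (−$198.3M) = -$260.2 million.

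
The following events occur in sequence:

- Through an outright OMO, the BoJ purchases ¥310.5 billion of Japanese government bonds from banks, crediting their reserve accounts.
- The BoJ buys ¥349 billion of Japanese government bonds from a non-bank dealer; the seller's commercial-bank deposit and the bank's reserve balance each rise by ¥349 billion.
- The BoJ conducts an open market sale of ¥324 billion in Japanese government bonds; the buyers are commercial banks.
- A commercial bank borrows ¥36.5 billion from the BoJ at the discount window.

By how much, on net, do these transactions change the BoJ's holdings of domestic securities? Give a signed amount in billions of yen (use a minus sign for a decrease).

+¥335.5 billion

OMO purchase (from banks) ¥310.5 billion: securities added to the BoJ's portfolio → +¥310.5B.
Asset purchase (from non-banks) ¥349 billion: securities added to the BoJ's portfolio → +¥349B.
OMO sale (to banks) ¥324 billion: securities removed from the BoJ's portfolio → −¥324B.
Discount-window loan ¥36.5 billion: the BoJ's securities portfolio is untouched → 0.
Net: 310.5 + 349 − 324 + 0 = +¥335.5 billion.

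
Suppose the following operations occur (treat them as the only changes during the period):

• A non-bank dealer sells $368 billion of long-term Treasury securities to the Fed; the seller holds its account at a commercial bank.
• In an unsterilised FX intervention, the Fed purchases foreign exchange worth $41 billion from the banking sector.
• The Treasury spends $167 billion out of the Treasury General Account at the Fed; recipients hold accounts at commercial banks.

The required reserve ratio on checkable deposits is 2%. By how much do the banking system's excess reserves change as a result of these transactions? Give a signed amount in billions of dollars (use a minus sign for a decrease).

+$565.3 billion

Asset purchase (from non-banks) $368 billion: reserves +$368B, deposits +$368B.
FX purchase $41 billion: reserves +$41B, deposits 0.
Government spending $167 billion: reserves +$167B, deposits +$167B.
Totals: Δreserves = +$576B, Δdeposits = +$535B.
Δrequired reserves = 2% × +$535B = +$10.7B.
Δexcess reserves = Δreserves − Δrequired = +$576B − (+$10.7B) = +$565.3 billion.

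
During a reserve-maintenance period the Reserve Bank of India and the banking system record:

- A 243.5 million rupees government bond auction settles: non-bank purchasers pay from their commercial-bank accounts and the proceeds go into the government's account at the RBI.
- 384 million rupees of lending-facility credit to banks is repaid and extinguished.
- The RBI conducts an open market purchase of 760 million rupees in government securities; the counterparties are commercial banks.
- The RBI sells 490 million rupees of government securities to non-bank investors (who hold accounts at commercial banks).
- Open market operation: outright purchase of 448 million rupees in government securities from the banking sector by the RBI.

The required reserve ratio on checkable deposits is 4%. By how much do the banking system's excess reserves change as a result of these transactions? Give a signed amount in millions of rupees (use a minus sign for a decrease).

+119.84 million

Government account inflow 243.5 million rupees: reserves −243.5M, deposits −243.5M.
Discount-window repayment 384 million rupees: reserves −384M, deposits 0.
OMO purchase (from banks) 760 million rupees: reserves +760M, deposits 0.
Asset sale (to non-banks) 490 million rupees: reserves −490M, deposits −490M.
OMO purchase (from banks) 448 million rupees: reserves +448M, deposits 0.
Totals: Δreserves = +90.5M, Δdeposits = −733.5M.
Δrequired reserves = 4% × −733.5M = −29.34M.
Δexcess reserves = Δreserves − Δrequired = +90.5M − (−29.34M) = +119.84 million.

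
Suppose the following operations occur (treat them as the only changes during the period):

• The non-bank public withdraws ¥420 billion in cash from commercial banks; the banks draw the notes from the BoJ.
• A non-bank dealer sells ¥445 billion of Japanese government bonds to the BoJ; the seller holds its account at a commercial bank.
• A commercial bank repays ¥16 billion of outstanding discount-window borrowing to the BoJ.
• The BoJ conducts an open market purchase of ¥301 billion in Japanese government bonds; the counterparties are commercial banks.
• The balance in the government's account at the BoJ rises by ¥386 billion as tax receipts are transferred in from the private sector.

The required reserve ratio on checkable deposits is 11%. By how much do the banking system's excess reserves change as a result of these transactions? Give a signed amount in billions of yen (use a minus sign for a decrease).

Currency withdrawal ¥420 billion: reserves −¥420B, deposits −¥420B.
Asset purchase (from non-banks) ¥445 billion: reserves +¥445B, deposits +¥445B.
Discount-window repayment ¥16 billion: reserves −¥16B, deposits 0.
OMO purchase (from banks) ¥301 billion: reserves +¥301B, deposits 0.
Government account inflow ¥386 billion: reserves −¥386B, deposits −¥386B.
Totals: Δreserves = −¥76B, Δdeposits = −¥361B.
Δrequired reserves = 11% × −¥361B = −¥39.71B.
Δexcess reserves = Δreserves − Δrequired = −¥76B − (−¥39.71B) = -¥36.29 billion.

-¥36.29 billion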